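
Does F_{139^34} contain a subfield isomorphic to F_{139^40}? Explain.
No: F_{139^40} is not a subfield of F_{139^34}

F_{p^m} embeds in F_{p^n} iff m | n. Here 40 ∤ 34 (since 34 = 0·40 + 34 with remainder 34 ≠ 0), so F_{139^40} is not a subfield of F_{139^34}. Equivalently: if it were, the tower law would give 40 = [F_{139^40}:F_139] dividing [F_{139^34}:F_139] = 34, contradiction.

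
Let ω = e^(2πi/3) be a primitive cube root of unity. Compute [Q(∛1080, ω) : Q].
[Q(∛1080, ω) : Q] = 6

[Q(∛1080):Q] = 3 (min poly x^3 - 1080, irreducible since 1080 is not a perfect cube). [Q(ω):Q] = 2 (min poly x^2 + x + 1). Since Q(∛1080) ⊂ R and ω ∉ R, we have ω ∉ Q(∛1080), so x^2 + x + 1 remains irreducible over Q(∛1080) and [Q(∛1080, ω) : Q(∛1080)] = 2. By the tower law, [Q(∛1080, ω) : Q] = 3 · 2 = 6. (In fact Q(∛1080, ω) is the splitting field of x^3 - 1080 over Q.)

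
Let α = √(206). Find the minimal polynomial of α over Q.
m_α(x) = x^2 - 206

α satisfies α^2 - 206 = 0, so x^2 - 206 annihilates α. Since d = 206 is squarefree and ≠ 1, it is not a perfect square in Q, so x^2 - 206 has no rational root and is therefore irreducible over Q (a degree-2 polynomial over a field is irreducible iff it has no root). Hence m_α(x) = x^2 - 206.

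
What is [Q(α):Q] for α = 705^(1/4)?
[Q(α):Q] = 4

α is a root of x^4 - 705. By Eisenstein's criterion at the prime p = 3 (which divides the constant term 705 but p^2 = 9 does not, since 705 is squarefree), x^4 - 705 is irreducible over Q. Hence [Q(α):Q] = 4.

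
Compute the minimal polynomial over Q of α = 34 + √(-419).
m_α(x) = x^2 - 68x + 1575

From α - 34 = √(-419), squaring gives (α - 34)^2 = -419, i.e. α^2 - 68α + 1156 = -419, so α^2 - 68α + 1575 = 0. The discriminant of x^2 - 68x + 1575 is (-68)^2 - 4·(1575) = 4624 - 6300 = -1676, and 4·(-419) is not a perfect square in Q since -419 is squarefree and ≠ 1. Hence x^2 - 68x + 1575 is irreducible over Q and is the minimal polynomial of α.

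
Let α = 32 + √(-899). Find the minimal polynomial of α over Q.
m_α(x) = x^2 - 64x + 1923

From α - 32 = √(-899), squaring gives (α - 32)^2 = -899, i.e. α^2 - 64α + 1024 = -899, so α^2 - 64α + 1923 = 0. The discriminant of x^2 - 64x + 1923 is (-64)^2 - 4·(1923) = 4096 - 7692 = -3596, and 4·(-899) is not a perfect square in Q since -899 is squarefree and ≠ 1. Hence x^2 - 64x + 1923 is irreducible over Q and is the minimal polynomial of α.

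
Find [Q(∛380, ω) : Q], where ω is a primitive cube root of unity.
[Q(∛380, ω) : Q] = 6

[Q(∛380):Q] = 3 (min poly x^3 - 380, irreducible since 380 is not a perfect cube). [Q(ω):Q] = 2 (min poly x^2 + x + 1). Since Q(∛380) ⊂ R and ω ∉ R, we have ω ∉ Q(∛380), so x^2 + x + 1 remains irreducible over Q(∛380) and [Q(∛380, ω) : Q(∛380)] = 2. By the tower law, [Q(∛380, ω) : Q] = 3 · 2 = 6. (In fact Q(∛380, ω) is the splitting field of x^3 - 380 over Q.)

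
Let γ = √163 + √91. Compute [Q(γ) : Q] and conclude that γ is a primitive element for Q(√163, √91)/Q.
[Q(γ) : Q] = 4 (equivalently, Q(γ) = Q(√163, √91))

Obviously Q(γ) ⊆ Q(√163, √91), and [Q(√163, √91):Q] = 4 (since 163, 91 are distinct squarefree integers > 1 with 14833 not a perfect square). To show equality we compute the minimal polynomial of γ. From γ = √163 + √91: γ^2 = 163 + 2√(14833) + 91 = 254 + 2√(14833), so γ^2 - 254 = 2√(14833); squaring, (γ^2 - 254)^2 = 4·14833, i.e. γ^4 - 508γ^2 + 64516 - 59332 = 0, i.e. γ^4 - 508γ^2 + 5184 = 0. So γ is a root of x^4 - 508x^2 + 5184. This polynomial is irreducible over Q: it has no rational root (each ±√163 ± √91 is irrational), and any factorization into two quadratics over Q would force √(14833) ∈ Q (pairing opposite roots) or √163, √91 ∈ Q (other pairings), all impossible. Hence [Q(γ):Q] = 4 = [Q(√163, √91):Q], so Q(γ) = Q(√163, √91).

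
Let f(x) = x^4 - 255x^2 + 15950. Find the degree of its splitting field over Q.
[K : Q] = 4

Solving the quadratic in x^2: x^2 = (255 ± √(255^2 - 4·15950))/2 = (255 ± √1225)/2 = (255 ± 35)/2, giving x^2 = 145 or x^2 = 110. So f(x) = (x^2 - 145)(x^2 - 110) and the roots of f are ±√145, ±√110. Hence the splitting field is K = Q(√145, √110). Since 145 and 110 are distinct squarefree integers > 1, their product 15950 is not a perfect square, so √110 ∉ Q(√145). By the tower law [K:Q] = [Q(√145,√110):Q(√145)] · [Q(√145):Q] = 2 · 2 = 4.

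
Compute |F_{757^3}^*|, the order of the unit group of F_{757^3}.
|F_{757^3}^*| = 433798092

F_{757^3} has 757^3 = 433798093 elements; its multiplicative group consists of all nonzero elements, so |F_{757^3}^*| = 433798093 - 1 = 433798092. (It is cyclic since any finite subgroup of the multiplicative group of a field is cyclic.)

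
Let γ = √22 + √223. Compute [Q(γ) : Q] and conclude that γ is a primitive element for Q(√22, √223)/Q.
[Q(γ) : Q] = 4 (equivalently, Q(γ) = Q(√22, √223))

Obviously Q(γ) ⊆ Q(√22, √223), and [Q(√22, √223):Q] = 4 (since 22, 223 are distinct squarefree integers > 1 with 4906 not a perfect square). To show equality we compute the minimal polynomial of γ. From γ = √22 + √223: γ^2 = 22 + 2√(4906) + 223 = 245 + 2√(4906), so γ^2 - 245 = 2√(4906); squaring, (γ^2 - 245)^2 = 4·4906, i.e. γ^4 - 490γ^2 + 60025 - 19624 = 0, i.e. γ^4 - 490γ^2 + 40401 = 0. So γ is a root of x^4 - 490x^2 + 40401. This polynomial is irreducible over Q: it has no rational root (each ±√22 ± √223 is irrational), and any factorization into two quadratics over Q would force √(4906) ∈ Q (pairing opposite roots) or √22, √223 ∈ Q (other pairings), all impossible. Hence [Q(γ):Q] = 4 = [Q(√22, √223):Q], so Q(γ) = Q(√22, √223).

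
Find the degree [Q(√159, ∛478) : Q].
[Q(√159, ∛478) : Q] = 6

Let L = Q(√159, ∛478). Since Q(√159) ⊂ L and [Q(√159):Q] = 2, the tower law gives 2 | [L:Q]. Likewise Q(∛478) ⊂ L with [Q(∛478):Q] = 3 (because 478 is not a perfect cube), so 3 | [L:Q]. As gcd(2,3) = 1, [L:Q] is divisible by 6. Conversely L is generated over Q by √159 and ∛478, so [L:Q] ≤ 2·3 = 6. Therefore [Q(√159, ∛478) : Q] = 6.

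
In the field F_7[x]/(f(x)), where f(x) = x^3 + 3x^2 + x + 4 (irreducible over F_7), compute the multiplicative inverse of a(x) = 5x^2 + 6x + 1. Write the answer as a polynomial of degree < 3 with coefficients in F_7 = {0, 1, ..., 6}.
a(x)^(-1) ≡ 4x^2 + 5x + 6 (mod f(x))

Since f is irreducible over F_7, F_7[x]/(f) is a field and a(x) ≠ 0 has an inverse. Apply the extended Euclidean algorithm to f(x) and a(x) in F_7[x]: f(x) = (3x + 4)·a(x) + (2x);  a(x) = (6x + 3)·(2x) + (1). The last nonzero remainder is the constant 1 = gcd(f, a) in F_7. Back-substituting through the division chain expresses 1 = s(x)·a(x) + t(x)·f(x) with s(x) ≡ 4x^2 + 5x + 6 (mod f), so a(x)^(-1) ≡ s(x) = 4x^2 + 5x + 6 (mod f). Check: (5x^2 + 6x + 1)·(4x^2 + 5x + 6) = 6x^4 + x^2 + 6x + 6 ≡ 1 (mod x^3 + 3x^2 + x + 4).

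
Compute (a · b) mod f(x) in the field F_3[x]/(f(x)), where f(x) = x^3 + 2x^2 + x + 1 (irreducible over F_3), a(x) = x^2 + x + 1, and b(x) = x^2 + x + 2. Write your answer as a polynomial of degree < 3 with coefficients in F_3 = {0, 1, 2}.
a · b ≡ 2x + 2 (mod f(x))

Multiply in F_3[x]: a(x)·b(x) = (x^2 + x + 1)·(x^2 + x + 2) = x^4 + 2x^3 + x^2 + 2. This has degree ≥ 3, so divide by f(x) over F_3: x^4 + 2x^3 + x^2 + 2 = (x)·(x^3 + 2x^2 + x + 1) + (2x + 2). Hence a·b ≡ 2x + 2 (mod f). (F_3[x]/(f) is a field with 3^3 = 27 elements since f is irreducible of degree 3.)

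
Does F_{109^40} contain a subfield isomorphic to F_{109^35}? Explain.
No: F_{109^35} is not a subfield of F_{109^40}

F_{p^m} embeds in F_{p^n} iff m | n. Here 35 ∤ 40 (since 40 = 1·35 + 5 with remainder 5 ≠ 0), so F_{109^35} is not a subfield of F_{109^40}. Equivalently: if it were, the tower law would give 35 = [F_{109^35}:F_109] dividing [F_{109^40}:F_109] = 40, contradiction.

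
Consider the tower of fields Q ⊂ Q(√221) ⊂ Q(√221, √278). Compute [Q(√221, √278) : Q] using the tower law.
[Q(√221, √278) : Q] = 4

[Q(√221):Q] = 2 (min poly x^2 - 221, irreducible since 221 is squarefree > 1). For the top step, suppose √278 ∈ Q(√221), say √278 = c + d√221 with c, d ∈ Q. Squaring: 278 = c^2 + 221d^2 + 2cd√221. Since √221 ∉ Q this forces 2cd = 0. If d = 0 then √278 = c ∈ Q, contradicting 278 squarefree > 1. If c = 0 then 278 = 221d^2, so 221·278 = (221d)^2 is a perfect square in Q — but 221·278 = 61438 is not a perfect square (since 221 and 278 are distinct squarefree integers). Contradiction. Hence √278 ∉ Q(√221), so x^2 - 278 stays irreducible over Q(√221) and [Q(√221, √278) : Q(√221)] = 2. By the tower law, [Q(√221, √278) : Q] = 2 · 2 = 4.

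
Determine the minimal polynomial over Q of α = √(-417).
m_α(x) = x^2 + 417

α satisfies α^2 + 417 = 0, so x^2 + 417 annihilates α. Since d = -417 is squarefree and ≠ 1, it is not a perfect square in Q, so x^2 + 417 has no rational root and is therefore irreducible over Q (a degree-2 polynomial over a field is irreducible iff it has no root). Hence m_α(x) = x^2 + 417.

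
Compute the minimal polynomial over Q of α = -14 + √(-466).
m_α(x) = x^2 + 28x + 662

From α + 14 = √(-466), squaring gives (α + 14)^2 = -466, i.e. α^2 + 28α + 196 = -466, so α^2 + 28α + 662 = 0. The discriminant of x^2 + 28x + 662 is (28)^2 - 4·(662) = 784 - 2648 = -1864, and 4·(-466) is not a perfect square in Q since -466 is squarefree and ≠ 1. Hence x^2 + 28x + 662 is irreducible over Q and is the minimal polynomial of α.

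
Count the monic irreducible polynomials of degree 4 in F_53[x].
There are 1971918 monic irreducible polynomials of degree 4 over F_53

Each element of F_{53^4} that lies in no proper subfield is a root of exactly one monic irreducible of degree 4 over F_53, and each such polynomial has 4 distinct roots in F_{53^4}. By Möbius inversion the count is N_53(4) = (1/4) Σ_{d|4} μ(4/d) · 53^d = (1/4)(μ(4)·53^1 + μ(2)·53^2 + μ(1)·53^4) = 7887672/4 = 1971918.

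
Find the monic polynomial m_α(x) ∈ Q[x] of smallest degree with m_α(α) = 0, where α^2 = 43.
m_α(x) = x^2 - 43

α satisfies α^2 - 43 = 0, so x^2 - 43 annihilates α. Since d = 43 is squarefree and ≠ 1, it is not a perfect square in Q, so x^2 - 43 has no rational root and is therefore irreducible over Q (a degree-2 polynomial over a field is irreducible iff it has no root). Hence m_α(x) = x^2 - 43.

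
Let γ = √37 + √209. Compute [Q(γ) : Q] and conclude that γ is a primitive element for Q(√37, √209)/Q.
[Q(γ) : Q] = 4 (equivalently, Q(γ) = Q(√37, √209))

Obviously Q(γ) ⊆ Q(√37, √209), and [Q(√37, √209):Q] = 4 (since 37, 209 are distinct squarefree integers > 1 with 7733 not a perfect square). To show equality we compute the minimal polynomial of γ. From γ = √37 + √209: γ^2 = 37 + 2√(7733) + 209 = 246 + 2√(7733), so γ^2 - 246 = 2√(7733); squaring, (γ^2 - 246)^2 = 4·7733, i.e. γ^4 - 492γ^2 + 60516 - 30932 = 0, i.e. γ^4 - 492γ^2 + 29584 = 0. So γ is a root of x^4 - 492x^2 + 29584. This polynomial is irreducible over Q: it has no rational root (each ±√37 ± √209 is irrational), and any factorization into two quadratics over Q would force √(7733) ∈ Q (pairing opposite roots) or √37, √209 ∈ Q (other pairings), all impossible. Hence [Q(γ):Q] = 4 = [Q(√37, √209):Q], so Q(γ) = Q(√37, √209).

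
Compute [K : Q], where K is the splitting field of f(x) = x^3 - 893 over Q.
[K : Q] = 6

The roots of x^3 - 893 are ∛893, ω∛893, ω^2∛893 where ω = e^(2πi/3) is a primitive cube root of unity, so K = Q(∛893, ω). Now [Q(∛893):Q] = 3 (since 893 is not a perfect cube, x^3 - 893 is irreducible) and [Q(ω):Q] = 2. Both 2 and 3 divide [K:Q], and [K:Q] ≤ 3·2 = 6, so [K:Q] = 6. (Equivalently: Q(∛893) ⊂ R but ω ∉ R, so [K : Q(∛893)] = 2.)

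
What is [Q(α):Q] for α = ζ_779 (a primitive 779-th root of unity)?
[Q(α):Q] = 720

The minimal polynomial of ζ_779 over Q is the 779-th cyclotomic polynomial Φ_779(x), which is irreducible over Q and has degree φ(779) = 720. Hence [Q(α):Q] = φ(779) = 720.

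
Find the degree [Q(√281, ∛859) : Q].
[Q(√281, ∛859) : Q] = 6

Let L = Q(√281, ∛859). Since Q(√281) ⊂ L and [Q(√281):Q] = 2, the tower law gives 2 | [L:Q]. Likewise Q(∛859) ⊂ L with [Q(∛859):Q] = 3 (because 859 is not a perfect cube), so 3 | [L:Q]. As gcd(2,3) = 1, [L:Q] is divisible by 6. Conversely L is generated over Q by √281 and ∛859, so [L:Q] ≤ 2·3 = 6. Therefore [Q(√281, ∛859) : Q] = 6.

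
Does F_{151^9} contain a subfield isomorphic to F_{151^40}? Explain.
No: F_{151^40} is not a subfield of F_{151^9}

F_{p^m} embeds in F_{p^n} iff m | n. Here 40 ∤ 9 (since 9 = 0·40 + 9 with remainder 9 ≠ 0), so F_{151^40} is not a subfield of F_{151^9}. Equivalently: if it were, the tower law would give 40 = [F_{151^40}:F_151] dividing [F_{151^9}:F_151] = 9, contradiction.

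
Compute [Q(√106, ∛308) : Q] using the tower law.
[Q(√106, ∛308) : Q] = 6

Let L = Q(√106, ∛308). Since Q(√106) ⊂ L and [Q(√106):Q] = 2, the tower law gives 2 | [L:Q]. Likewise Q(∛308) ⊂ L with [Q(∛308):Q] = 3 (because 308 is not a perfect cube), so 3 | [L:Q]. As gcd(2,3) = 1, [L:Q] is divisible by 6. Conversely L is generated over Q by √106 and ∛308, so [L:Q] ≤ 2·3 = 6. Therefore [Q(√106, ∛308) : Q] = 6.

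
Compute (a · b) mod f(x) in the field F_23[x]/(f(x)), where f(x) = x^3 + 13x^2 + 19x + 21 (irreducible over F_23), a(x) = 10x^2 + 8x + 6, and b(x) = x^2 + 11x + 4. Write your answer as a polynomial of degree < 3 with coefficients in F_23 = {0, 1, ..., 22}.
a · b ≡ 8x^2 + x (mod f(x))

Multiply in F_23[x]: a(x)·b(x) = (10x^2 + 8x + 6)·(x^2 + 11x + 4) = 10x^4 + 3x^3 + 19x^2 + 6x + 1. This has degree ≥ 3, so divide by f(x) over F_23: 10x^4 + 3x^3 + 19x^2 + 6x + 1 = (10x + 11)·(x^3 + 13x^2 + 19x + 21) + (8x^2 + x). Hence a·b ≡ 8x^2 + x (mod f). (F_23[x]/(f) is a field with 23^3 = 12167 elements since f is irreducible of degree 3.)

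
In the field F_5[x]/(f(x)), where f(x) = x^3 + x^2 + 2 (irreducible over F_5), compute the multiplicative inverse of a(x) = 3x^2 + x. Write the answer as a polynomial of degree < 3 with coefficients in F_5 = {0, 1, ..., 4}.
a(x)^(-1) ≡ 4x^2 + 4 (mod f(x))

Since f is irreducible over F_5, F_5[x]/(f) is a field and a(x) ≠ 0 has an inverse. Apply the extended Euclidean algorithm to f(x) and a(x) in F_5[x]: f(x) = (2x + 3)·a(x) + (2x + 2);  a(x) = (4x + 4)·(2x + 2) + (2). The last nonzero remainder is the constant 2 = gcd(f, a) in F_5. Back-substituting through the division chain expresses 2 = s(x)·a(x) + t(x)·f(x) with s(x) ≡ 3x^2 + 3 (mod f), so (3x^2 + 3)·a(x) ≡ 2 (mod f). Multiplying by 2^(-1) ≡ 3 in F_5 gives a(x)^(-1) ≡ 3·(3x^2 + 3) ≡ 4x^2 + 4 (mod f). Check: (3x^2 + x)·(4x^2 + 4) = 2x^4 + 4x^3 + 2x^2 + 4x ≡ 1 (mod x^3 + x^2 + 2).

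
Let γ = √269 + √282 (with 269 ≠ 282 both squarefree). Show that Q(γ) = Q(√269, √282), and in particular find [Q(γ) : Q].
[Q(γ) : Q] = 4 (equivalently, Q(γ) = Q(√269, √282))

Obviously Q(γ) ⊆ Q(√269, √282), and [Q(√269, √282):Q] = 4 (since 269, 282 are distinct squarefree integers > 1 with 75858 not a perfect square). To show equality we compute the minimal polynomial of γ. From γ = √269 + √282: γ^2 = 269 + 2√(75858) + 282 = 551 + 2√(75858), so γ^2 - 551 = 2√(75858); squaring, (γ^2 - 551)^2 = 4·75858, i.e. γ^4 - 1102γ^2 + 303601 - 303432 = 0, i.e. γ^4 - 1102γ^2 + 169 = 0. So γ is a root of x^4 - 1102x^2 + 169. This polynomial is irreducible over Q: it has no rational root (each ±√269 ± √282 is irrational), and any factorization into two quadratics over Q would force √(75858) ∈ Q (pairing opposite roots) or √269, √282 ∈ Q (other pairings), all impossible. Hence [Q(γ):Q] = 4 = [Q(√269, √282):Q], so Q(γ) = Q(√269, √282).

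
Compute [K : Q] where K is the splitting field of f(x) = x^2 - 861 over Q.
[K : Q] = 2

f(x) = x^2 - 861 factors as (x - √861)(x + √861). The splitting field is K = Q(√861). Since 861 is squarefree and > 1, it is not a perfect square, so x^2 - 861 is irreducible over Q and [Q(√861) : Q] = 2. Hence [K : Q] = 2.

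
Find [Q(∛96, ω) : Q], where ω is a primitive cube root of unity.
[Q(∛96, ω) : Q] = 6

[Q(∛96):Q] = 3 (min poly x^3 - 96, irreducible since 96 is not a perfect cube). [Q(ω):Q] = 2 (min poly x^2 + x + 1). Since Q(∛96) ⊂ R and ω ∉ R, we have ω ∉ Q(∛96), so x^2 + x + 1 remains irreducible over Q(∛96) and [Q(∛96, ω) : Q(∛96)] = 2. By the tower law, [Q(∛96, ω) : Q] = 3 · 2 = 6. (In fact Q(∛96, ω) is the splitting field of x^3 - 96 over Q.)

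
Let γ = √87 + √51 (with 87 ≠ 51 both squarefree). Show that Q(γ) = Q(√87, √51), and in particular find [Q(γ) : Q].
[Q(γ) : Q] = 4 (equivalently, Q(γ) = Q(√87, √51))

Obviously Q(γ) ⊆ Q(√87, √51), and [Q(√87, √51):Q] = 4 (since 87, 51 are distinct squarefree integers > 1 with 4437 not a perfect square). To show equality we compute the minimal polynomial of γ. From γ = √87 + √51: γ^2 = 87 + 2√(4437) + 51 = 138 + 2√(4437), so γ^2 - 138 = 2√(4437); squaring, (γ^2 - 138)^2 = 4·4437, i.e. γ^4 - 276γ^2 + 19044 - 17748 = 0, i.e. γ^4 - 276γ^2 + 1296 = 0. So γ is a root of x^4 - 276x^2 + 1296. This polynomial is irreducible over Q: it has no rational root (each ±√87 ± √51 is irrational), and any factorization into two quadratics over Q would force √(4437) ∈ Q (pairing opposite roots) or √87, √51 ∈ Q (other pairings), all impossible. Hence [Q(γ):Q] = 4 = [Q(√87, √51):Q], so Q(γ) = Q(√87, √51).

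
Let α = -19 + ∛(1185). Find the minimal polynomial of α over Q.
m_α(x) = x^3 + 57x^2 + 1083x + 5674

Set β = α + 19 = ∛(1185), so β^3 = 1185. Then (α + 19)^3 - 1185 = 0, i.e. α is a root of g(x) = (x + 19)^3 - 1185 = x^3 + 57x^2 + 1083x + 5674. Since g(x) = h(x + 19) where h(x) = x^3 - 1185, and h is irreducible over Q (because 1185 is not a perfect cube, so h has no rational root, and a monic cubic with no rational root is irreducible), g is also irreducible (irreducibility is preserved under the substitution x → x + 19). Hence m_α(x) = x^3 + 57x^2 + 1083x + 5674.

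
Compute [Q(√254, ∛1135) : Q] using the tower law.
[Q(√254, ∛1135) : Q] = 6

Let L = Q(√254, ∛1135). Since Q(√254) ⊂ L and [Q(√254):Q] = 2, the tower law gives 2 | [L:Q]. Likewise Q(∛1135) ⊂ L with [Q(∛1135):Q] = 3 (because 1135 is not a perfect cube), so 3 | [L:Q]. As gcd(2,3) = 1, [L:Q] is divisible by 6. Conversely L is generated over Q by √254 and ∛1135, so [L:Q] ≤ 2·3 = 6. Therefore [Q(√254, ∛1135) : Q] = 6.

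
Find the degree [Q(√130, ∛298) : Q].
[Q(√130, ∛298) : Q] = 6

Let L = Q(√130, ∛298). Since Q(√130) ⊂ L and [Q(√130):Q] = 2, the tower law gives 2 | [L:Q]. Likewise Q(∛298) ⊂ L with [Q(∛298):Q] = 3 (because 298 is not a perfect cube), so 3 | [L:Q]. As gcd(2,3) = 1, [L:Q] is divisible by 6. Conversely L is generated over Q by √130 and ∛298, so [L:Q] ≤ 2·3 = 6. Therefore [Q(√130, ∛298) : Q] = 6.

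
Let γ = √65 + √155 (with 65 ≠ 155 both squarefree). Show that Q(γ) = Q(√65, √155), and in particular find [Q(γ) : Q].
[Q(γ) : Q] = 4 (equivalently, Q(γ) = Q(√65, √155))

Obviously Q(γ) ⊆ Q(√65, √155), and [Q(√65, √155):Q] = 4 (since 65, 155 are distinct squarefree integers > 1 with 10075 not a perfect square). To show equality we compute the minimal polynomial of γ. From γ = √65 + √155: γ^2 = 65 + 2√(10075) + 155 = 220 + 2√(10075), so γ^2 - 220 = 2√(10075); squaring, (γ^2 - 220)^2 = 4·10075, i.e. γ^4 - 440γ^2 + 48400 - 40300 = 0, i.e. γ^4 - 440γ^2 + 8100 = 0. So γ is a root of x^4 - 440x^2 + 8100. This polynomial is irreducible over Q: it has no rational root (each ±√65 ± √155 is irrational), and any factorization into two quadratics over Q would force √(10075) ∈ Q (pairing opposite roots) or √65, √155 ∈ Q (other pairings), all impossible. Hence [Q(γ):Q] = 4 = [Q(√65, √155):Q], so Q(γ) = Q(√65, √155).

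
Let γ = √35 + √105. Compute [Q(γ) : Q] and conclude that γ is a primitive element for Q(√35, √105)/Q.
[Q(γ) : Q] = 4 (equivalently, Q(γ) = Q(√35, √105))

Obviously Q(γ) ⊆ Q(√35, √105), and [Q(√35, √105):Q] = 4 (since 35, 105 are distinct squarefree integers > 1 with 3675 not a perfect square). To show equality we compute the minimal polynomial of γ. From γ = √35 + √105: γ^2 = 35 + 2√(3675) + 105 = 140 + 2√(3675), so γ^2 - 140 = 2√(3675); squaring, (γ^2 - 140)^2 = 4·3675, i.e. γ^4 - 280γ^2 + 19600 - 14700 = 0, i.e. γ^4 - 280γ^2 + 4900 = 0. So γ is a root of x^4 - 280x^2 + 4900. This polynomial is irreducible over Q: it has no rational root (each ±√35 ± √105 is irrational), and any factorization into two quadratics over Q would force √(3675) ∈ Q (pairing opposite roots) or √35, √105 ∈ Q (other pairings), all impossible. Hence [Q(γ):Q] = 4 = [Q(√35, √105):Q], so Q(γ) = Q(√35, √105).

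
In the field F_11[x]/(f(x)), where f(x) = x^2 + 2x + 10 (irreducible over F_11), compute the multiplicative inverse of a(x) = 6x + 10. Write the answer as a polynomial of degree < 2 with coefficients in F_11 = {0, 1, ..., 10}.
a(x)^(-1) ≡ 6x + 2 (mod f(x))

Since f is irreducible over F_11, F_11[x]/(f) is a field and a(x) ≠ 0 has an inverse. Apply the extended Euclidean algorithm to f(x) and a(x) in F_11[x]: f(x) = (2x + 8)·a(x) + (7). The last nonzero remainder is the constant 7 = gcd(f, a) in F_11. Back-substituting through the division chain expresses 7 = s(x)·a(x) + t(x)·f(x) with s(x) ≡ 9x + 3 (mod f), so (9x + 3)·a(x) ≡ 7 (mod f). Multiplying by 7^(-1) ≡ 8 in F_11 gives a(x)^(-1) ≡ 8·(9x + 3) ≡ 6x + 2 (mod f). Check: (6x + 10)·(6x + 2) = 3x^2 + 6x + 9 ≡ 1 (mod x^2 + 2x + 10).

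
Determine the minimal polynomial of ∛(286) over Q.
m_α(x) = x^3 - 286

α satisfies α^3 = 286, so x^3 - 286 annihilates α. By the rational root test, a rational root p/q (in lowest terms) of x^3 - 286 would satisfy p^3 = 286 q^3, forcing q = 1 and p^3 = 286; but 286 is not a perfect cube, contradiction. A monic cubic over Q with no rational root is irreducible (any nontrivial factorization would include a linear factor). Hence x^3 - 286 is the minimal polynomial of α, and in particular [Q(α):Q] = 3.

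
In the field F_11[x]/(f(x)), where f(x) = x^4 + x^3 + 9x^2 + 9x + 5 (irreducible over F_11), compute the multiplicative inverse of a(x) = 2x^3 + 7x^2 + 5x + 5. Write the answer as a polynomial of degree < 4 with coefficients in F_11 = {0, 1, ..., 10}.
a(x)^(-1) ≡ 8x^3 + 9x^2 + 10x + 7 (mod f(x))

Since f is irreducible over F_11, F_11[x]/(f) is a field and a(x) ≠ 0 has an inverse. Apply the extended Euclidean algorithm to f(x) and a(x) in F_11[x]: f(x) = (6x + 7)·a(x) + (7x^2 + 10x + 3);  a(x) = (5x + 8)·(7x^2 + 10x + 3) + (9x + 3);  (7x^2 + 10x + 3) = (2x + 9)·(9x + 3) + (9). The last nonzero remainder is the constant 9 = gcd(f, a) in F_11. Back-substituting through the division chain expresses 9 = s(x)·a(x) + t(x)·f(x) with s(x) ≡ 6x^3 + 4x^2 + 2x + 8 (mod f), so (6x^3 + 4x^2 + 2x + 8)·a(x) ≡ 9 (mod f). Multiplying by 9^(-1) ≡ 5 in F_11 gives a(x)^(-1) ≡ 5·(6x^3 + 4x^2 + 2x + 8) ≡ 8x^3 + 9x^2 + 10x + 7 (mod f). Check: (2x^3 + 7x^2 + 5x + 5)·(8x^3 + 9x^2 + 10x + 7) = 5x^6 + 8x^5 + 2x^4 + 4x^3 + x^2 + 8x + 2 ≡ 1 (mod x^4 + x^3 + 9x^2 + 9x + 5).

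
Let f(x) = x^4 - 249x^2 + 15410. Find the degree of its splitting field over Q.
[K : Q] = 4

Solving the quadratic in x^2: x^2 = (249 ± √(249^2 - 4·15410))/2 = (249 ± √361)/2 = (249 ± 19)/2, giving x^2 = 134 or x^2 = 115. So f(x) = (x^2 - 134)(x^2 - 115) and the roots of f are ±√134, ±√115. Hence the splitting field is K = Q(√134, √115). Since 134 and 115 are distinct squarefree integers > 1, their product 15410 is not a perfect square, so √115 ∉ Q(√134). By the tower law [K:Q] = [Q(√134,√115):Q(√134)] · [Q(√134):Q] = 2 · 2 = 4.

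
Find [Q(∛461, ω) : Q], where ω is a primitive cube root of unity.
[Q(∛461, ω) : Q] = 6

[Q(∛461):Q] = 3 (min poly x^3 - 461, irreducible since 461 is not a perfect cube). [Q(ω):Q] = 2 (min poly x^2 + x + 1). Since Q(∛461) ⊂ R and ω ∉ R, we have ω ∉ Q(∛461), so x^2 + x + 1 remains irreducible over Q(∛461) and [Q(∛461, ω) : Q(∛461)] = 2. By the tower law, [Q(∛461, ω) : Q] = 3 · 2 = 6. (In fact Q(∛461, ω) is the splitting field of x^3 - 461 over Q.)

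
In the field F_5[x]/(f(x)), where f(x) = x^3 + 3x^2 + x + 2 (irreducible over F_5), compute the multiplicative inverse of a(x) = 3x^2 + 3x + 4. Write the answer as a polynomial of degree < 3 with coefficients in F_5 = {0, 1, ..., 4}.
a(x)^(-1) ≡ 4x^2 + 3x + 4 (mod f(x))

Since f is irreducible over F_5, F_5[x]/(f) is a field and a(x) ≠ 0 has an inverse. Apply the extended Euclidean algorithm to f(x) and a(x) in F_5[x]: f(x) = (2x + 4)·a(x) + (x + 1);  a(x) = (3x)·(x + 1) + (4). The last nonzero remainder is the constant 4 = gcd(f, a) in F_5. Back-substituting through the division chain expresses 4 = s(x)·a(x) + t(x)·f(x) with s(x) ≡ x^2 + 2x + 1 (mod f), so (x^2 + 2x + 1)·a(x) ≡ 4 (mod f). Multiplying by 4^(-1) ≡ 4 in F_5 gives a(x)^(-1) ≡ 4·(x^2 + 2x + 1) ≡ 4x^2 + 3x + 4 (mod f). Check: (3x^2 + 3x + 4)·(4x^2 + 3x + 4) = 2x^4 + x^3 + 2x^2 + 4x + 1 ≡ 1 (mod x^3 + 3x^2 + x + 2).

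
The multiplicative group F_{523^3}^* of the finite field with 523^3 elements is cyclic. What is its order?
|F_{523^3}^*| = 143055666

F_{523^3} has 523^3 = 143055667 elements; its multiplicative group consists of all nonzero elements, so |F_{523^3}^*| = 143055667 - 1 = 143055666. (It is cyclic since any finite subgroup of the multiplicative group of a field is cyclic.)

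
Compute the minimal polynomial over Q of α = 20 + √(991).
m_α(x) = x^2 - 40x - 591

From α - 20 = √(991), squaring gives (α - 20)^2 = 991, i.e. α^2 - 40α + 400 = 991, so α^2 - 40α - 591 = 0. The discriminant of x^2 - 40x - 591 is (-40)^2 - 4·(-591) = 1600 + 2364 = 3964, and 4·(991) is not a perfect square in Q since 991 is squarefree and ≠ 1. Hence x^2 - 40x - 591 is irreducible over Q and is the minimal polynomial of α.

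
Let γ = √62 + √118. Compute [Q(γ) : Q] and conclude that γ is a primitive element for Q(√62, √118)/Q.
[Q(γ) : Q] = 4 (equivalently, Q(γ) = Q(√62, √118))

Obviously Q(γ) ⊆ Q(√62, √118), and [Q(√62, √118):Q] = 4 (since 62, 118 are distinct squarefree integers > 1 with 7316 not a perfect square). To show equality we compute the minimal polynomial of γ. From γ = √62 + √118: γ^2 = 62 + 2√(7316) + 118 = 180 + 2√(7316), so γ^2 - 180 = 2√(7316); squaring, (γ^2 - 180)^2 = 4·7316, i.e. γ^4 - 360γ^2 + 32400 - 29264 = 0, i.e. γ^4 - 360γ^2 + 3136 = 0. So γ is a root of x^4 - 360x^2 + 3136. This polynomial is irreducible over Q: it has no rational root (each ±√62 ± √118 is irrational), and any factorization into two quadratics over Q would force √(7316) ∈ Q (pairing opposite roots) or √62, √118 ∈ Q (other pairings), all impossible. Hence [Q(γ):Q] = 4 = [Q(√62, √118):Q], so Q(γ) = Q(√62, √118).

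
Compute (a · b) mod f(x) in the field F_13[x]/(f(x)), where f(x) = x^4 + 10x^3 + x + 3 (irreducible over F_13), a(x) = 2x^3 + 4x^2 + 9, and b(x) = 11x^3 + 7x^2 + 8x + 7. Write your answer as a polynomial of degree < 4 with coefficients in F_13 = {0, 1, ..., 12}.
a · b ≡ 6x^3 + 5x^2 + 12x + 11 (mod f(x))

Multiply in F_13[x]: a(x)·b(x) = (2x^3 + 4x^2 + 9)·(11x^3 + 7x^2 + 8x + 7) = 9x^6 + 6x^5 + 5x^4 + 2x^3 + 7x + 11. This has degree ≥ 4, so divide by f(x) over F_13: 9x^6 + 6x^5 + 5x^4 + 2x^3 + 7x + 11 = (9x^2 + 7x)·(x^4 + 10x^3 + x + 3) + (6x^3 + 5x^2 + 12x + 11). Hence a·b ≡ 6x^3 + 5x^2 + 12x + 11 (mod f). (F_13[x]/(f) is a field with 13^4 = 28561 elements since f is irreducible of degree 4.)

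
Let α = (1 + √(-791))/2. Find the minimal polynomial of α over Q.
m_α(x) = x^2 - x + 198

From 2α - 1 = √(-791), squaring gives (2α - 1)^2 = -791, i.e. 4α^2 - 4α + 1 = -791, so α^2 - α + (1 + 791)/4 = 0. Since -791 ≡ 1 (mod 4), (1 + 791)/4 = 198 ∈ Z. The polynomial x^2 - x + 198 has discriminant 1 - 4·(198) = -791, which is not a perfect square in Q (d = -791 is squarefree and ≠ 1), so x^2 - x + 198 is irreducible over Q. It is the minimal polynomial of α.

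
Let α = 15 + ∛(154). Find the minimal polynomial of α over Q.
m_α(x) = x^3 - 45x^2 + 675x - 3529

Set β = α - 15 = ∛(154), so β^3 = 154. Then (α - 15)^3 - 154 = 0, i.e. α is a root of g(x) = (x - 15)^3 - 154 = x^3 - 45x^2 + 675x - 3529. Since g(x) = h(x - 15) where h(x) = x^3 - 154, and h is irreducible over Q (because 154 is not a perfect cube, so h has no rational root, and a monic cubic with no rational root is irreducible), g is also irreducible (irreducibility is preserved under the substitution x → x - 15). Hence m_α(x) = x^3 - 45x^2 + 675x - 3529.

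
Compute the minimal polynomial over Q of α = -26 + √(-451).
m_α(x) = x^2 + 52x + 1127

From α + 26 = √(-451), squaring gives (α + 26)^2 = -451, i.e. α^2 + 52α + 676 = -451, so α^2 + 52α + 1127 = 0. The discriminant of x^2 + 52x + 1127 is (52)^2 - 4·(1127) = 2704 - 4508 = -1804, and 4·(-451) is not a perfect square in Q since -451 is squarefree and ≠ 1. Hence x^2 + 52x + 1127 is irreducible over Q and is the minimal polynomial of α.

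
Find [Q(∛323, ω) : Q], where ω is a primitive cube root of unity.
[Q(∛323, ω) : Q] = 6

[Q(∛323):Q] = 3 (min poly x^3 - 323, irreducible since 323 is not a perfect cube). [Q(ω):Q] = 2 (min poly x^2 + x + 1). Since Q(∛323) ⊂ R and ω ∉ R, we have ω ∉ Q(∛323), so x^2 + x + 1 remains irreducible over Q(∛323) and [Q(∛323, ω) : Q(∛323)] = 2. By the tower law, [Q(∛323, ω) : Q] = 3 · 2 = 6. (In fact Q(∛323, ω) is the splitting field of x^3 - 323 over Q.)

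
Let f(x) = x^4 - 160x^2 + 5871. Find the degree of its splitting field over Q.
[K : Q] = 4

Solving the quadratic in x^2: x^2 = (160 ± √(160^2 - 4·5871))/2 = (160 ± √2116)/2 = (160 ± 46)/2, giving x^2 = 57 or x^2 = 103. So f(x) = (x^2 - 57)(x^2 - 103) and the roots of f are ±√57, ±√103. Hence the splitting field is K = Q(√57, √103). Since 57 and 103 are distinct squarefree integers > 1, their product 5871 is not a perfect square, so √103 ∉ Q(√57). By the tower law [K:Q] = [Q(√57,√103):Q(√57)] · [Q(√57):Q] = 2 · 2 = 4.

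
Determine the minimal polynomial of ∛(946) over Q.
m_α(x) = x^3 - 946

α satisfies α^3 = 946, so x^3 - 946 annihilates α. By the rational root test, a rational root p/q (in lowest terms) of x^3 - 946 would satisfy p^3 = 946 q^3, forcing q = 1 and p^3 = 946; but 946 is not a perfect cube, contradiction. A monic cubic over Q with no rational root is irreducible (any nontrivial factorization would include a linear factor). Hence x^3 - 946 is the minimal polynomial of α, and in particular [Q(α):Q] = 3.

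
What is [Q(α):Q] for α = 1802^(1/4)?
[Q(α):Q] = 4

α is a root of x^4 - 1802. By Eisenstein's criterion at the prime p = 2 (which divides the constant term 1802 but p^2 = 4 does not, since 1802 is squarefree), x^4 - 1802 is irreducible over Q. Hence [Q(α):Q] = 4.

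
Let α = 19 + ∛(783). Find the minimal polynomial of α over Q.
m_α(x) = x^3 - 57x^2 + 1083x - 7642

Set β = α - 19 = ∛(783), so β^3 = 783. Then (α - 19)^3 - 783 = 0, i.e. α is a root of g(x) = (x - 19)^3 - 783 = x^3 - 57x^2 + 1083x - 7642. Since g(x) = h(x - 19) where h(x) = x^3 - 783, and h is irreducible over Q (because 783 is not a perfect cube, so h has no rational root, and a monic cubic with no rational root is irreducible), g is also irreducible (irreducibility is preserved under the substitution x → x - 19). Hence m_α(x) = x^3 - 57x^2 + 1083x - 7642.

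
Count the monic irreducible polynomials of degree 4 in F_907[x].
There are 169187638638 monic irreducible polynomials of degree 4 over F_907

Each element of F_{907^4} that lies in no proper subfield is a root of exactly one monic irreducible of degree 4 over F_907, and each such polynomial has 4 distinct roots in F_{907^4}. By Möbius inversion the count is N_907(4) = (1/4) Σ_{d|4} μ(4/d) · 907^d = (1/4)(μ(4)·907^1 + μ(2)·907^2 + μ(1)·907^4) = 676750554552/4 = 169187638638.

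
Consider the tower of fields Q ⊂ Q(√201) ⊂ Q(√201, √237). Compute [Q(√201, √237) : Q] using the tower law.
[Q(√201, √237) : Q] = 4

[Q(√201):Q] = 2 (min poly x^2 - 201, irreducible since 201 is squarefree > 1). For the top step, suppose √237 ∈ Q(√201), say √237 = c + d√201 with c, d ∈ Q. Squaring: 237 = c^2 + 201d^2 + 2cd√201. Since √201 ∉ Q this forces 2cd = 0. If d = 0 then √237 = c ∈ Q, contradicting 237 squarefree > 1. If c = 0 then 237 = 201d^2, so 201·237 = (201d)^2 is a perfect square in Q — but 201·237 = 47637 is not a perfect square (since 201 and 237 are distinct squarefree integers). Contradiction. Hence √237 ∉ Q(√201), so x^2 - 237 stays irreducible over Q(√201) and [Q(√201, √237) : Q(√201)] = 2. By the tower law, [Q(√201, √237) : Q] = 2 · 2 = 4.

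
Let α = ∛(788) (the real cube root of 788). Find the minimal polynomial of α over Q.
m_α(x) = x^3 - 788

α satisfies α^3 = 788, so x^3 - 788 annihilates α. By the rational root test, a rational root p/q (in lowest terms) of x^3 - 788 would satisfy p^3 = 788 q^3, forcing q = 1 and p^3 = 788; but 788 is not a perfect cube, contradiction. A monic cubic over Q with no rational root is irreducible (any nontrivial factorization would include a linear factor). Hence x^3 - 788 is the minimal polynomial of α, and in particular [Q(α):Q] = 3.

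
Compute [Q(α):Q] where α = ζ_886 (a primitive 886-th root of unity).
[Q(α):Q] = 442

The minimal polynomial of ζ_886 over Q is the 886-th cyclotomic polynomial Φ_886(x), which is irreducible over Q and has degree φ(886) = 442. Hence [Q(α):Q] = φ(886) = 442.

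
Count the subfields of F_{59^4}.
F_{59^4} has 3 subfields

The subfields of F_{p^n} are exactly the fields F_{p^d} for d | n (each is the fixed field of the unique index-d subgroup of Gal(F_{p^n}/F_p) ≅ Z/nZ). The divisors of n = 4 are {1, 2, 4}, giving 3 subfields: F_{59^1}, F_{59^2}, F_{59^4}.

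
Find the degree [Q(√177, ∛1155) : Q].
[Q(√177, ∛1155) : Q] = 6

Let L = Q(√177, ∛1155). Since Q(√177) ⊂ L and [Q(√177):Q] = 2, the tower law gives 2 | [L:Q]. Likewise Q(∛1155) ⊂ L with [Q(∛1155):Q] = 3 (because 1155 is not a perfect cube), so 3 | [L:Q]. As gcd(2,3) = 1, [L:Q] is divisible by 6. Conversely L is generated over Q by √177 and ∛1155, so [L:Q] ≤ 2·3 = 6. Therefore [Q(√177, ∛1155) : Q] = 6.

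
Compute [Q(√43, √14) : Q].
[Q(√43, √14) : Q] = 4

[Q(√43):Q] = 2 (min poly x^2 - 43, irreducible since 43 is squarefree > 1). For the top step, suppose √14 ∈ Q(√43), say √14 = c + d√43 with c, d ∈ Q. Squaring: 14 = c^2 + 43d^2 + 2cd√43. Since √43 ∉ Q this forces 2cd = 0. If d = 0 then √14 = c ∈ Q, contradicting 14 squarefree > 1. If c = 0 then 14 = 43d^2, so 43·14 = (43d)^2 is a perfect square in Q — but 43·14 = 602 is not a perfect square (since 43 and 14 are distinct squarefree integers). Contradiction. Hence √14 ∉ Q(√43), so x^2 - 14 stays irreducible over Q(√43) and [Q(√43, √14) : Q(√43)] = 2. By the tower law, [Q(√43, √14) : Q] = 2 · 2 = 4.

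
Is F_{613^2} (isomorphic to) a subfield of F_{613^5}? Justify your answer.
No: F_{613^2} is not a subfield of F_{613^5}

F_{p^m} embeds in F_{p^n} iff m | n. Here 2 ∤ 5 (since 5 = 2·2 + 1 with remainder 1 ≠ 0), so F_{613^2} is not a subfield of F_{613^5}. Equivalently: if it were, the tower law would give 2 = [F_{613^2}:F_613] dividing [F_{613^5}:F_613] = 5, contradiction.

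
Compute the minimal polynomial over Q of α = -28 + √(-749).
m_α(x) = x^2 + 56x + 1533

From α + 28 = √(-749), squaring gives (α + 28)^2 = -749, i.e. α^2 + 56α + 784 = -749, so α^2 + 56α + 1533 = 0. The discriminant of x^2 + 56x + 1533 is (56)^2 - 4·(1533) = 3136 - 6132 = -2996, and 4·(-749) is not a perfect square in Q since -749 is squarefree and ≠ 1. Hence x^2 + 56x + 1533 is irreducible over Q and is the minimal polynomial of α.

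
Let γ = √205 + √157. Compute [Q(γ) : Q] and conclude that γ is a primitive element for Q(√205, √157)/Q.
[Q(γ) : Q] = 4 (equivalently, Q(γ) = Q(√205, √157))

Obviously Q(γ) ⊆ Q(√205, √157), and [Q(√205, √157):Q] = 4 (since 205, 157 are distinct squarefree integers > 1 with 32185 not a perfect square). To show equality we compute the minimal polynomial of γ. From γ = √205 + √157: γ^2 = 205 + 2√(32185) + 157 = 362 + 2√(32185), so γ^2 - 362 = 2√(32185); squaring, (γ^2 - 362)^2 = 4·32185, i.e. γ^4 - 724γ^2 + 131044 - 128740 = 0, i.e. γ^4 - 724γ^2 + 2304 = 0. So γ is a root of x^4 - 724x^2 + 2304. This polynomial is irreducible over Q: it has no rational root (each ±√205 ± √157 is irrational), and any factorization into two quadratics over Q would force √(32185) ∈ Q (pairing opposite roots) or √205, √157 ∈ Q (other pairings), all impossible. Hence [Q(γ):Q] = 4 = [Q(√205, √157):Q], so Q(γ) = Q(√205, √157).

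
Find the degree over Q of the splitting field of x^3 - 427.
[K : Q] = 6

The roots of x^3 - 427 are ∛427, ω∛427, ω^2∛427 where ω = e^(2πi/3) is a primitive cube root of unity, so K = Q(∛427, ω). Now [Q(∛427):Q] = 3 (since 427 is not a perfect cube, x^3 - 427 is irreducible) and [Q(ω):Q] = 2. Both 2 and 3 divide [K:Q], and [K:Q] ≤ 3·2 = 6, so [K:Q] = 6. (Equivalently: Q(∛427) ⊂ R but ω ∉ R, so [K : Q(∛427)] = 2.)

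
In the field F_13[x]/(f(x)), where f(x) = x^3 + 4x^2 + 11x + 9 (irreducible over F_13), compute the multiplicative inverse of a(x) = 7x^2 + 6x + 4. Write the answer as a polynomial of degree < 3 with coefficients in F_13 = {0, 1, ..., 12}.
a(x)^(-1) ≡ x^2 + 3x + 11 (mod f(x))

Since f is irreducible over F_13, F_13[x]/(f) is a field and a(x) ≠ 0 has an inverse. Apply the extended Euclidean algorithm to f(x) and a(x) in F_13[x]: f(x) = (2x + 10)·a(x) + (8x + 8);  a(x) = (9x + 8)·(8x + 8) + (5). The last nonzero remainder is the constant 5 = gcd(f, a) in F_13. Back-substituting through the division chain expresses 5 = s(x)·a(x) + t(x)·f(x) with s(x) ≡ 5x^2 + 2x + 3 (mod f), so (5x^2 + 2x + 3)·a(x) ≡ 5 (mod f). Multiplying by 5^(-1) ≡ 8 in F_13 gives a(x)^(-1) ≡ 8·(5x^2 + 2x + 3) ≡ x^2 + 3x + 11 (mod f). Check: (7x^2 + 6x + 4)·(x^2 + 3x + 11) = 7x^4 + x^3 + 8x^2 + 5 ≡ 1 (mod x^3 + 4x^2 + 11x + 9).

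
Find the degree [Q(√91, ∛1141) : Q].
[Q(√91, ∛1141) : Q] = 6

Let L = Q(√91, ∛1141). Since Q(√91) ⊂ L and [Q(√91):Q] = 2, the tower law gives 2 | [L:Q]. Likewise Q(∛1141) ⊂ L with [Q(∛1141):Q] = 3 (because 1141 is not a perfect cube), so 3 | [L:Q]. As gcd(2,3) = 1, [L:Q] is divisible by 6. Conversely L is generated over Q by √91 and ∛1141, so [L:Q] ≤ 2·3 = 6. Therefore [Q(√91, ∛1141) : Q] = 6.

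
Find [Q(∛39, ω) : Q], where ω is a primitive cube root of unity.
[Q(∛39, ω) : Q] = 6

[Q(∛39):Q] = 3 (min poly x^3 - 39, irreducible since 39 is not a perfect cube). [Q(ω):Q] = 2 (min poly x^2 + x + 1). Since Q(∛39) ⊂ R and ω ∉ R, we have ω ∉ Q(∛39), so x^2 + x + 1 remains irreducible over Q(∛39) and [Q(∛39, ω) : Q(∛39)] = 2. By the tower law, [Q(∛39, ω) : Q] = 3 · 2 = 6. (In fact Q(∛39, ω) is the splitting field of x^3 - 39 over Q.)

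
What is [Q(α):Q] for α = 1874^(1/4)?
[Q(α):Q] = 4

α is a root of x^4 - 1874. By Eisenstein's criterion at the prime p = 2 (which divides the constant term 1874 but p^2 = 4 does not, since 1874 is squarefree), x^4 - 1874 is irreducible over Q. Hence [Q(α):Q] = 4.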